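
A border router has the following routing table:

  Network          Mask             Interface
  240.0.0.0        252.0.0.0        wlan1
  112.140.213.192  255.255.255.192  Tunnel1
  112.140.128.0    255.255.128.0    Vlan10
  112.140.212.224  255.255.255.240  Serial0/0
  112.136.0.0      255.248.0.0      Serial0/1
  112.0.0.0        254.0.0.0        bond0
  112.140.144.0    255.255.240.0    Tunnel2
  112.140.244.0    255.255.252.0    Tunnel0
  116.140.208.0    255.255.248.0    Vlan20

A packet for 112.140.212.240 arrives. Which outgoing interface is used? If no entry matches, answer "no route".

Routes whose prefix contains 112.140.212.240:
  112.0.0.0/7 (112.0.0.0 - 113.255.255.255) -> bond0
  112.136.0.0/13 (112.136.0.0 - 112.143.255.255) -> Serial0/1
  112.140.128.0/17 (112.140.128.0 - 112.140.255.255) -> Vlan10
More-specific entries that do NOT match:
  112.140.212.224/28 (112.140.212.224 - 112.140.212.239) does not contain 112.140.212.240
  112.140.213.192/26 (112.140.213.192 - 112.140.213.255) does not contain 112.140.212.240
  112.140.244.0/22 (112.140.244.0 - 112.140.247.255) does not contain 112.140.212.240
  116.140.208.0/21 (116.140.208.0 - 116.140.215.255) does not contain 112.140.212.240
  112.140.144.0/20 (112.140.144.0 - 112.140.159.255) does not contain 112.140.212.240
Longest matching prefix is /17 -> interface Vlan10.

Vlan10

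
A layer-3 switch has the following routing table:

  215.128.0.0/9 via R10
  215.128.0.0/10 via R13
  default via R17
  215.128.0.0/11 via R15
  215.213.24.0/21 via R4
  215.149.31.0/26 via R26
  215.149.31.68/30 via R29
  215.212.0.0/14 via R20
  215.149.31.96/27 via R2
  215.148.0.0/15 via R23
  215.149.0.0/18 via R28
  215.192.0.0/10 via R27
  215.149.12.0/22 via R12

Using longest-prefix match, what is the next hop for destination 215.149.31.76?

Routes whose prefix contains 215.149.31.76:
  0.0.0.0/0 (default, matches everything) -> R17
  215.128.0.0/9 (215.128.0.0 - 215.255.255.255) -> R10
  215.128.0.0/10 (215.128.0.0 - 215.191.255.255) -> R13
  215.128.0.0/11 (215.128.0.0 - 215.159.255.255) -> R15
  215.148.0.0/15 (215.148.0.0 - 215.149.255.255) -> R23
  215.149.0.0/18 (215.149.0.0 - 215.149.63.255) -> R28
More-specific entries that do NOT match:
  215.149.31.68/30 (215.149.31.68 - 215.149.31.71) does not contain 215.149.31.76
  215.149.31.96/27 (215.149.31.96 - 215.149.31.127) does not contain 215.149.31.76
  215.149.31.0/26 (215.149.31.0 - 215.149.31.63) does not contain 215.149.31.76
  215.149.12.0/22 (215.149.12.0 - 215.149.15.255) does not contain 215.149.31.76
  215.213.24.0/21 (215.213.24.0 - 215.213.31.255) does not contain 215.149.31.76
Longest matching prefix is /18 -> next hop R28.

R28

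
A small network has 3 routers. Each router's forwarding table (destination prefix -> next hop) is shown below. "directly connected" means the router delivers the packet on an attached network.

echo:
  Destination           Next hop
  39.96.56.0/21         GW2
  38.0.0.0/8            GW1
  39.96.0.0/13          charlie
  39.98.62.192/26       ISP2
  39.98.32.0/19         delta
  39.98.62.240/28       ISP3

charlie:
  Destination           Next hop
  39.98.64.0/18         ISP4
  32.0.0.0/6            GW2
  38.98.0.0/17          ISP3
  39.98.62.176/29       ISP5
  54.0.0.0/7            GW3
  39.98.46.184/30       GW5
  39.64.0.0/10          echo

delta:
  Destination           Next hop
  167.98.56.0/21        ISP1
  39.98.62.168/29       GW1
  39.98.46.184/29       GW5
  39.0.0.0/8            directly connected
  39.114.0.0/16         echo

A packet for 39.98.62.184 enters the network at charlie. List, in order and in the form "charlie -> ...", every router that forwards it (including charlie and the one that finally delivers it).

charlie -> echo -> delta

At charlie: longest match for 39.98.62.184 is 39.64.0.0/10 -> echo
At echo: longest match for 39.98.62.184 is 39.98.32.0/19 -> delta
At delta: longest match for 39.98.62.184 is 39.0.0.0/8 -> directly connected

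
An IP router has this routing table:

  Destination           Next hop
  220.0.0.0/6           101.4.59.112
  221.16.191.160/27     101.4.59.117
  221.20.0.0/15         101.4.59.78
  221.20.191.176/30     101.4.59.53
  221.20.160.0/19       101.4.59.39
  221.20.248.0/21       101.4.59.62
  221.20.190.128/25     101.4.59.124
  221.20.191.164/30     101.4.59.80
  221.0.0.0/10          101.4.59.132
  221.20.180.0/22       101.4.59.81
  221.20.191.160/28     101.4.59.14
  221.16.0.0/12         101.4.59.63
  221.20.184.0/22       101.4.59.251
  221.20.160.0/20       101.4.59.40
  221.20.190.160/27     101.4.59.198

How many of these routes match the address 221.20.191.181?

5

Prefixes containing 221.20.191.181:
  220.0.0.0/6 (220.0.0.0 - 223.255.255.255)
  221.0.0.0/10 (221.0.0.0 - 221.63.255.255)
  221.16.0.0/12 (221.16.0.0 - 221.31.255.255)
  221.20.0.0/15 (221.20.0.0 - 221.21.255.255)
  221.20.160.0/19 (221.20.160.0 - 221.20.191.255)
Total matching entries: 5.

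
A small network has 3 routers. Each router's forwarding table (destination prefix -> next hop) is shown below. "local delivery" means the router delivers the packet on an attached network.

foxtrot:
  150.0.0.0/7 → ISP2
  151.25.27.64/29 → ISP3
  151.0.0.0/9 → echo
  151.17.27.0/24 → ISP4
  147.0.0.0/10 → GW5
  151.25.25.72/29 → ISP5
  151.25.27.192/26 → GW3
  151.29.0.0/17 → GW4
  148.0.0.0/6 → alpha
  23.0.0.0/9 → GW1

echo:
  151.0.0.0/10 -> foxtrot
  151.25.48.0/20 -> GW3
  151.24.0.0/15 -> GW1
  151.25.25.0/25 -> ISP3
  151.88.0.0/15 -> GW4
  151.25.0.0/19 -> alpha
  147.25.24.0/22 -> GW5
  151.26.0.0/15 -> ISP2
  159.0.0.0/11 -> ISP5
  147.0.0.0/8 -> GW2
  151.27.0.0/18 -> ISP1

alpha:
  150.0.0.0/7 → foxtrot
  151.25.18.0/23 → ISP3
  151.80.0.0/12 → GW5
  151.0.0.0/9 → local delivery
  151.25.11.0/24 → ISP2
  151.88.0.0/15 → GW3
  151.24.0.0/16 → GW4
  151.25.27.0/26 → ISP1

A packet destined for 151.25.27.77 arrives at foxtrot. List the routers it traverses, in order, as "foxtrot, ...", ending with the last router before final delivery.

foxtrot, echo, alpha

At foxtrot: longest match for 151.25.27.77 is 151.0.0.0/9 -> echo
At echo: longest match for 151.25.27.77 is 151.25.0.0/19 -> alpha
At alpha: longest match for 151.25.27.77 is 151.0.0.0/9 -> local delivery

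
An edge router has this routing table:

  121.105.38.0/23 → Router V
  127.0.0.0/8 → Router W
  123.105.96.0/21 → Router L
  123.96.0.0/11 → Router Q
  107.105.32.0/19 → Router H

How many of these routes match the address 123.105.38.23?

Prefixes containing 123.105.38.23:
  123.96.0.0/11 (123.96.0.0 - 123.127.255.255)
Total matching entries: 1.

1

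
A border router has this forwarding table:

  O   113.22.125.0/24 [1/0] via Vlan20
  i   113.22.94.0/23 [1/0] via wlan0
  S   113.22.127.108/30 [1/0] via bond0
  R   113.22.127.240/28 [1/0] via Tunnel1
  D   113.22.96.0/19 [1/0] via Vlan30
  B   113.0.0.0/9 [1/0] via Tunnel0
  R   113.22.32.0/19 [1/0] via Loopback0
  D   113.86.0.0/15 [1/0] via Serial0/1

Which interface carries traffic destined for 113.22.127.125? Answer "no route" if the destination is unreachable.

Vlan30

Routes whose prefix contains 113.22.127.125:
  113.0.0.0/9 (113.0.0.0 - 113.127.255.255) -> Tunnel0
  113.22.96.0/19 (113.22.96.0 - 113.22.127.255) -> Vlan30
More-specific entries that do NOT match:
  113.22.127.108/30 (113.22.127.108 - 113.22.127.111) does not contain 113.22.127.125
  113.22.127.240/28 (113.22.127.240 - 113.22.127.255) does not contain 113.22.127.125
  113.22.125.0/24 (113.22.125.0 - 113.22.125.255) does not contain 113.22.127.125
  113.22.94.0/23 (113.22.94.0 - 113.22.95.255) does not contain 113.22.127.125
Longest matching prefix is /19 -> interface Vlan30.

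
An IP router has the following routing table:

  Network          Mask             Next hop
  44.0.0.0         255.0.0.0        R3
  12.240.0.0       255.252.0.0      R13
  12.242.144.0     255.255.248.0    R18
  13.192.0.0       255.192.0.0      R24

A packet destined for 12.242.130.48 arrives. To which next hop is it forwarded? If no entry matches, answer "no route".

R13

Routes whose prefix contains 12.242.130.48:
  12.240.0.0/14 (12.240.0.0 - 12.243.255.255) -> R13
More-specific entries that do NOT match:
  12.242.144.0/21 (12.242.144.0 - 12.242.151.255) does not contain 12.242.130.48
Longest matching prefix is /14 -> next hop R13.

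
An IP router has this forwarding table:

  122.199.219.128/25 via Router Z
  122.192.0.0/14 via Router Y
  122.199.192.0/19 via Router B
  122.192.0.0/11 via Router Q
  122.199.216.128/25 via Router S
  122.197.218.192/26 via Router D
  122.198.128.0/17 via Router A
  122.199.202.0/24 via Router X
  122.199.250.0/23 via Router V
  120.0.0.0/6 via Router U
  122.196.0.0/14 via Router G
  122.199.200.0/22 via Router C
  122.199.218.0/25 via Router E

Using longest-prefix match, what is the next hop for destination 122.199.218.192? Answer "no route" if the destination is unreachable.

Router B

Routes whose prefix contains 122.199.218.192:
  120.0.0.0/6 (120.0.0.0 - 123.255.255.255) -> Router U
  122.192.0.0/11 (122.192.0.0 - 122.223.255.255) -> Router Q
  122.196.0.0/14 (122.196.0.0 - 122.199.255.255) -> Router G
  122.199.192.0/19 (122.199.192.0 - 122.199.223.255) -> Router B
More-specific entries that do NOT match:
  122.197.218.192/26 (122.197.218.192 - 122.197.218.255) does not contain 122.199.218.192
  122.199.219.128/25 (122.199.219.128 - 122.199.219.255) does not contain 122.199.218.192
  122.199.216.128/25 (122.199.216.128 - 122.199.216.255) does not contain 122.199.218.192
  122.199.218.0/25 (122.199.218.0 - 122.199.218.127) does not contain 122.199.218.192
  122.199.202.0/24 (122.199.202.0 - 122.199.202.255) does not contain 122.199.218.192
  122.199.250.0/23 (122.199.250.0 - 122.199.251.255) does not contain 122.199.218.192
  122.199.200.0/22 (122.199.200.0 - 122.199.203.255) does not contain 122.199.218.192
Longest matching prefix is /19 -> next hop Router B.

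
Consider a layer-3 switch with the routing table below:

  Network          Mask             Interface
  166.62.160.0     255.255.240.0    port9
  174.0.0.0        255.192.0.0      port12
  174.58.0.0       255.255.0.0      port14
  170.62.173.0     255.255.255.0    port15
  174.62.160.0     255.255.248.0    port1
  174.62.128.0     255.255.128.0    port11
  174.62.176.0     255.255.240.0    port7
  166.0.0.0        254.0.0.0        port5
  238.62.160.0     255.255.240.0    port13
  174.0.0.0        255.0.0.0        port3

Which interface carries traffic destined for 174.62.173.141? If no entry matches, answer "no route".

Routes whose prefix contains 174.62.173.141:
  174.0.0.0/8 (174.0.0.0 - 174.255.255.255) -> port3
  174.0.0.0/10 (174.0.0.0 - 174.63.255.255) -> port12
  174.62.128.0/17 (174.62.128.0 - 174.62.255.255) -> port11
More-specific entries that do NOT match:
  170.62.173.0/24 (170.62.173.0 - 170.62.173.255) does not contain 174.62.173.141
  174.62.160.0/21 (174.62.160.0 - 174.62.167.255) does not contain 174.62.173.141
  166.62.160.0/20 (166.62.160.0 - 166.62.175.255) does not contain 174.62.173.141
  174.62.176.0/20 (174.62.176.0 - 174.62.191.255) does not contain 174.62.173.141
  238.62.160.0/20 (238.62.160.0 - 238.62.175.255) does not contain 174.62.173.141
Longest matching prefix is /17 -> interface port11.

port11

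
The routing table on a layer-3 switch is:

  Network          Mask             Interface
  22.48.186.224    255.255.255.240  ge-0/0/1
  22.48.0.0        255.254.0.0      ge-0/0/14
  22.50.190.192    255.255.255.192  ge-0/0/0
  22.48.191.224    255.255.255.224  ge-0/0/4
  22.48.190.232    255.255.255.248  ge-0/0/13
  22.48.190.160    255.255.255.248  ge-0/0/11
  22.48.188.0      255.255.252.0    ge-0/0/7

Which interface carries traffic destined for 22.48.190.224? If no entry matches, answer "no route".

Routes whose prefix contains 22.48.190.224:
  22.48.0.0/15 (22.48.0.0 - 22.49.255.255) -> ge-0/0/14
  22.48.188.0/22 (22.48.188.0 - 22.48.191.255) -> ge-0/0/7
More-specific entries that do NOT match:
  22.48.190.232/29 (22.48.190.232 - 22.48.190.239) does not contain 22.48.190.224
  22.48.190.160/29 (22.48.190.160 - 22.48.190.167) does not contain 22.48.190.224
  22.48.186.224/28 (22.48.186.224 - 22.48.186.239) does not contain 22.48.190.224
  22.48.191.224/27 (22.48.191.224 - 22.48.191.255) does not contain 22.48.190.224
  22.50.190.192/26 (22.50.190.192 - 22.50.190.255) does not contain 22.48.190.224
Longest matching prefix is /22 -> interface ge-0/0/7.

ge-0/0/7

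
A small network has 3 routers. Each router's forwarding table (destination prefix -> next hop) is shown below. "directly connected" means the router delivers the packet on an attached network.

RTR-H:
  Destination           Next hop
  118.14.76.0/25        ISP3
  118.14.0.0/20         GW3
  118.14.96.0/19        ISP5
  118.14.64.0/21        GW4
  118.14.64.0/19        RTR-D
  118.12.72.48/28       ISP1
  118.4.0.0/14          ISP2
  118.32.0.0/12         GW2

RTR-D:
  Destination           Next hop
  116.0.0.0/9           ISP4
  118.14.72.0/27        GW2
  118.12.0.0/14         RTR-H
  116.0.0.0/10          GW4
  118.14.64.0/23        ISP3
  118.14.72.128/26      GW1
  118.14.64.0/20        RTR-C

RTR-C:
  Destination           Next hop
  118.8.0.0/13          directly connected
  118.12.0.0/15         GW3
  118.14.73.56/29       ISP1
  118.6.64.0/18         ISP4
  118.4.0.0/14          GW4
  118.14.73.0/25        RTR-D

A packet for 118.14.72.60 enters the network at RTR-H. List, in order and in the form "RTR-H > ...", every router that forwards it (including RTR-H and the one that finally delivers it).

At RTR-H: longest match for 118.14.72.60 is 118.14.64.0/19 -> RTR-D
At RTR-D: longest match for 118.14.72.60 is 118.14.64.0/20 -> RTR-C
At RTR-C: longest match for 118.14.72.60 is 118.8.0.0/13 -> directly connected

RTR-H > RTR-D > RTR-C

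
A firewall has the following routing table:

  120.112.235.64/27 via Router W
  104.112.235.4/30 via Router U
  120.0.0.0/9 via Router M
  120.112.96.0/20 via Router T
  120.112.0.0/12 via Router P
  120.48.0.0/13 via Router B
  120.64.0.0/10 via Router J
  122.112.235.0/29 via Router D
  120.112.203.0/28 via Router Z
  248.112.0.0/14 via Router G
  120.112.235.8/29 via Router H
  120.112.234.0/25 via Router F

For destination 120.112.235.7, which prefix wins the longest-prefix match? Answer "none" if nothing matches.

120.112.0.0/12

Entries matching 120.112.235.7:
  120.0.0.0/9 (120.0.0.0 - 120.127.255.255)
  120.64.0.0/10 (120.64.0.0 - 120.127.255.255)
  120.112.0.0/12 (120.112.0.0 - 120.127.255.255)
Most specific is 120.112.0.0/12.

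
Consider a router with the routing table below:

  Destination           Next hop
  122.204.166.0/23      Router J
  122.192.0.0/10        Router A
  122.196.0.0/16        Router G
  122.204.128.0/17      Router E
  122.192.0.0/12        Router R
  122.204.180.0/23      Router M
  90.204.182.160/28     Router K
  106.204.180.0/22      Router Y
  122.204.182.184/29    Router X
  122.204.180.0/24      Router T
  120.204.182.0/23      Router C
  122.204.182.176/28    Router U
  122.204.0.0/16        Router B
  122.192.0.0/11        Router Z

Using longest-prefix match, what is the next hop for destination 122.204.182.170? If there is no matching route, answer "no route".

Router E

Routes whose prefix contains 122.204.182.170:
  122.192.0.0/10 (122.192.0.0 - 122.255.255.255) -> Router A
  122.192.0.0/11 (122.192.0.0 - 122.223.255.255) -> Router Z
  122.192.0.0/12 (122.192.0.0 - 122.207.255.255) -> Router R
  122.204.0.0/16 (122.204.0.0 - 122.204.255.255) -> Router B
  122.204.128.0/17 (122.204.128.0 - 122.204.255.255) -> Router E
More-specific entries that do NOT match:
  122.204.182.184/29 (122.204.182.184 - 122.204.182.191) does not contain 122.204.182.170
  90.204.182.160/28 (90.204.182.160 - 90.204.182.175) does not contain 122.204.182.170
  122.204.182.176/28 (122.204.182.176 - 122.204.182.191) does not contain 122.204.182.170
  122.204.180.0/24 (122.204.180.0 - 122.204.180.255) does not contain 122.204.182.170
  122.204.166.0/23 (122.204.166.0 - 122.204.167.255) does not contain 122.204.182.170
  122.204.180.0/23 (122.204.180.0 - 122.204.181.255) does not contain 122.204.182.170
  120.204.182.0/23 (120.204.182.0 - 120.204.183.255) does not contain 122.204.182.170
  106.204.180.0/22 (106.204.180.0 - 106.204.183.255) does not contain 122.204.182.170
Longest matching prefix is /17 -> next hop Router E.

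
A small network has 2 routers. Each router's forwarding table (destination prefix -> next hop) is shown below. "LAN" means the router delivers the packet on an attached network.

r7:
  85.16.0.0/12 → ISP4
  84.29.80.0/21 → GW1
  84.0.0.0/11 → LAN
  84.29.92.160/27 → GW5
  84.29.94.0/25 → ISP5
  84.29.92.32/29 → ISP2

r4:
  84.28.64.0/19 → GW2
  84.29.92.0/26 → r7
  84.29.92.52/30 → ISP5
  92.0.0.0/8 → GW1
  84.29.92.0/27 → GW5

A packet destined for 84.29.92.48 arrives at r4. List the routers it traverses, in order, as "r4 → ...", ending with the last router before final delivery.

r4 → r7

At r4: longest match for 84.29.92.48 is 84.29.92.0/26 -> r7
At r7: longest match for 84.29.92.48 is 84.0.0.0/11 -> LAN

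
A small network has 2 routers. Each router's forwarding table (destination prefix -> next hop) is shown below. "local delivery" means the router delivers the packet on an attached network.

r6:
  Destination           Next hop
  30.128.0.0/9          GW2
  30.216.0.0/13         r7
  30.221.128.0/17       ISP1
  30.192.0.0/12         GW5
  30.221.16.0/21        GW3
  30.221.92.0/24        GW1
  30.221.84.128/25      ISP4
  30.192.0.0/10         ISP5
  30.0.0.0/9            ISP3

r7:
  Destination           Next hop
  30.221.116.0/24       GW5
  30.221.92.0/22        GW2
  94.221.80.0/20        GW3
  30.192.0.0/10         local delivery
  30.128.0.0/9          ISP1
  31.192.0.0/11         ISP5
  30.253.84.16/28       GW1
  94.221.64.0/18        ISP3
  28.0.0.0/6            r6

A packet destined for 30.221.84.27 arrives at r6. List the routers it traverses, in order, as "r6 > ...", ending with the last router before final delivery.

At r6: longest match for 30.221.84.27 is 30.216.0.0/13 -> r7
At r7: longest match for 30.221.84.27 is 30.192.0.0/10 -> local delivery

r6 > r7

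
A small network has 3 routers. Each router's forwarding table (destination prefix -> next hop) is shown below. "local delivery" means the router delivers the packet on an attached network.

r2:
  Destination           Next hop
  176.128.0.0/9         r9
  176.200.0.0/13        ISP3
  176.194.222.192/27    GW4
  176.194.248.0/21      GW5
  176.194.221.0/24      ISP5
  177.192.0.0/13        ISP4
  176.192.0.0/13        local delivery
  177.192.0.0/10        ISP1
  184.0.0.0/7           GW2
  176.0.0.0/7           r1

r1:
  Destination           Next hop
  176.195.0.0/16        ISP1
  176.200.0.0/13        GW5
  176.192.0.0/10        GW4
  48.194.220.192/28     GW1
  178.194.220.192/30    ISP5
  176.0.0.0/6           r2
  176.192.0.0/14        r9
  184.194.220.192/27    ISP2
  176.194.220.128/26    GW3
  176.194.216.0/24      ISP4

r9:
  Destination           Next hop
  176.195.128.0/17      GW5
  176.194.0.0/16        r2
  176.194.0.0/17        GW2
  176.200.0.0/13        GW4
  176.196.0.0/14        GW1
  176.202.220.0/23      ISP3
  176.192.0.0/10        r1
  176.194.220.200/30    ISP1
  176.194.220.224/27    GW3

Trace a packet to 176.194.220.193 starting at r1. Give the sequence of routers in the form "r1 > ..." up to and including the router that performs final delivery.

r1 > r9 > r2

At r1: longest match for 176.194.220.193 is 176.192.0.0/14 -> r9
At r9: longest match for 176.194.220.193 is 176.194.0.0/16 -> r2
At r2: longest match for 176.194.220.193 is 176.192.0.0/13 -> local delivery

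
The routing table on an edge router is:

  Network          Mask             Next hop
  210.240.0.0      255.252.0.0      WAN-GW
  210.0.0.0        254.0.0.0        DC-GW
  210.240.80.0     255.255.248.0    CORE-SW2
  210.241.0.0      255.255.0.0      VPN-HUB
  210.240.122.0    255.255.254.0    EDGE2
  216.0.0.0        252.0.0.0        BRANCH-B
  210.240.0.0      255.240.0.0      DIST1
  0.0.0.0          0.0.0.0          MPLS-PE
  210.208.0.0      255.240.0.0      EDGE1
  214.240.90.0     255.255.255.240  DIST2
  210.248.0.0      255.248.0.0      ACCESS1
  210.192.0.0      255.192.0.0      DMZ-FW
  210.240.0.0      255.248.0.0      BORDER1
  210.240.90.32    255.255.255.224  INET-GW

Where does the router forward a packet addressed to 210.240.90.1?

Routes whose prefix contains 210.240.90.1:
  0.0.0.0/0 (default, matches everything) -> MPLS-PE
  210.0.0.0/7 (210.0.0.0 - 211.255.255.255) -> DC-GW
  210.192.0.0/10 (210.192.0.0 - 210.255.255.255) -> DMZ-FW
  210.240.0.0/12 (210.240.0.0 - 210.255.255.255) -> DIST1
  210.240.0.0/13 (210.240.0.0 - 210.247.255.255) -> BORDER1
  210.240.0.0/14 (210.240.0.0 - 210.243.255.255) -> WAN-GW
More-specific entries that do NOT match:
  214.240.90.0/28 (214.240.90.0 - 214.240.90.15) does not contain 210.240.90.1
  210.240.90.32/27 (210.240.90.32 - 210.240.90.63) does not contain 210.240.90.1
  210.240.122.0/23 (210.240.122.0 - 210.240.123.255) does not contain 210.240.90.1
  210.240.80.0/21 (210.240.80.0 - 210.240.87.255) does not contain 210.240.90.1
  210.241.0.0/16 (210.241.0.0 - 210.241.255.255) does not contain 210.240.90.1
Longest matching prefix is /14 -> next hop WAN-GW.

WAN-GW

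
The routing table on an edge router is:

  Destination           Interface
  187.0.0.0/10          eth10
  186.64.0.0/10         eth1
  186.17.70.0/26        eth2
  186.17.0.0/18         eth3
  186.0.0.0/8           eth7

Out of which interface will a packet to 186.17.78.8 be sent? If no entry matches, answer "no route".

eth7

Routes whose prefix contains 186.17.78.8:
  186.0.0.0/8 (186.0.0.0 - 186.255.255.255) -> eth7
More-specific entries that do NOT match:
  186.17.70.0/26 (186.17.70.0 - 186.17.70.63) does not contain 186.17.78.8
  186.17.0.0/18 (186.17.0.0 - 186.17.63.255) does not contain 186.17.78.8
  187.0.0.0/10 (187.0.0.0 - 187.63.255.255) does not contain 186.17.78.8
  186.64.0.0/10 (186.64.0.0 - 186.127.255.255) does not contain 186.17.78.8
Longest matching prefix is /8 -> interface eth7.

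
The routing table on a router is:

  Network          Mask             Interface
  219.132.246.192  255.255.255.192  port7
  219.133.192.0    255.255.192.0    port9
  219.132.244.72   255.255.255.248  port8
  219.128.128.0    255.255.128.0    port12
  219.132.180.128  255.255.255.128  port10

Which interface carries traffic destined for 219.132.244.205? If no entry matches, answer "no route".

no route

No entry's prefix contains 219.132.244.205; there is no default route.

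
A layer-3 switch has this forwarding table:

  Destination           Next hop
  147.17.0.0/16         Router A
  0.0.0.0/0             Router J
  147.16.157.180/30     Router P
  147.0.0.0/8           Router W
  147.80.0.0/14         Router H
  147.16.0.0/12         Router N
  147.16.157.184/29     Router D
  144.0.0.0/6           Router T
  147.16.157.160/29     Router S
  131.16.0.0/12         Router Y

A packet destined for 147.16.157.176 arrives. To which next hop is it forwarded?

Routes whose prefix contains 147.16.157.176:
  0.0.0.0/0 (default, matches everything) -> Router J
  144.0.0.0/6 (144.0.0.0 - 147.255.255.255) -> Router T
  147.0.0.0/8 (147.0.0.0 - 147.255.255.255) -> Router W
  147.16.0.0/12 (147.16.0.0 - 147.31.255.255) -> Router N
More-specific entries that do NOT match:
  147.16.157.180/30 (147.16.157.180 - 147.16.157.183) does not contain 147.16.157.176
  147.16.157.184/29 (147.16.157.184 - 147.16.157.191) does not contain 147.16.157.176
  147.16.157.160/29 (147.16.157.160 - 147.16.157.167) does not contain 147.16.157.176
  147.17.0.0/16 (147.17.0.0 - 147.17.255.255) does not contain 147.16.157.176
  147.80.0.0/14 (147.80.0.0 - 147.83.255.255) does not contain 147.16.157.176
Longest matching prefix is /12 -> next hop Router N.

Router N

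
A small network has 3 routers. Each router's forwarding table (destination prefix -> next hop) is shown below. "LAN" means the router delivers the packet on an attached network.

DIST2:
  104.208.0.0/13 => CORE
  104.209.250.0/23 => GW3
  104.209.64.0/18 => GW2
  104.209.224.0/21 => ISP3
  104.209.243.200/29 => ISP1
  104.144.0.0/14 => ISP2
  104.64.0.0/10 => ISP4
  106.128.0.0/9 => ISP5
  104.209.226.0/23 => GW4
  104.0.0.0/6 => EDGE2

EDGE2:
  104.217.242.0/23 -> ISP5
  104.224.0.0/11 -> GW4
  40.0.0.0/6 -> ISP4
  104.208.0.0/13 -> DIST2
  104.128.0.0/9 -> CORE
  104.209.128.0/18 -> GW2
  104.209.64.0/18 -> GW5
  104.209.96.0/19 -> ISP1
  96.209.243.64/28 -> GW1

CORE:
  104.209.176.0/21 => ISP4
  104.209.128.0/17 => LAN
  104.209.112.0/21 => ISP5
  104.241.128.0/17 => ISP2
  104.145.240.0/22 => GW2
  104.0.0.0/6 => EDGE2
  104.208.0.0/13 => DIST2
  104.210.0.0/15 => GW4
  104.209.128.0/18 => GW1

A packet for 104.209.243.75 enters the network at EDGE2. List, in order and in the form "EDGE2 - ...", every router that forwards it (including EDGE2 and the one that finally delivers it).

EDGE2 - DIST2 - CORE

At EDGE2: longest match for 104.209.243.75 is 104.208.0.0/13 -> DIST2
At DIST2: longest match for 104.209.243.75 is 104.208.0.0/13 -> CORE
At CORE: longest match for 104.209.243.75 is 104.209.128.0/17 -> LAN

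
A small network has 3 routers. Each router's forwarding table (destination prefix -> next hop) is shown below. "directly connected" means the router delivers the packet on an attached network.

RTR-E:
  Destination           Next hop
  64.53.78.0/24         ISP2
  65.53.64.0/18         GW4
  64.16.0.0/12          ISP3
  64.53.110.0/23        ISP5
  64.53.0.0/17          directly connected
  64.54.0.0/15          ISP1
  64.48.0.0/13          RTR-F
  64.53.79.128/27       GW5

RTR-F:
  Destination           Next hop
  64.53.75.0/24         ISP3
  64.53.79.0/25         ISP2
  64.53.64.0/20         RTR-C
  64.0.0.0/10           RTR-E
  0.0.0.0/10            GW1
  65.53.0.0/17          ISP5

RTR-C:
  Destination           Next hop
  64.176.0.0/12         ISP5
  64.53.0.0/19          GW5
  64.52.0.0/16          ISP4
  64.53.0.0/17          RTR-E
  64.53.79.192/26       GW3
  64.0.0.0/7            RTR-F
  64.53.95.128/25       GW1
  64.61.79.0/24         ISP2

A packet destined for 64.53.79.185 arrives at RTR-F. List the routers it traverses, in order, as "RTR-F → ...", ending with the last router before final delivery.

At RTR-F: longest match for 64.53.79.185 is 64.53.64.0/20 -> RTR-C
At RTR-C: longest match for 64.53.79.185 is 64.53.0.0/17 -> RTR-E
At RTR-E: longest match for 64.53.79.185 is 64.53.0.0/17 -> directly connected

RTR-F → RTR-C → RTR-E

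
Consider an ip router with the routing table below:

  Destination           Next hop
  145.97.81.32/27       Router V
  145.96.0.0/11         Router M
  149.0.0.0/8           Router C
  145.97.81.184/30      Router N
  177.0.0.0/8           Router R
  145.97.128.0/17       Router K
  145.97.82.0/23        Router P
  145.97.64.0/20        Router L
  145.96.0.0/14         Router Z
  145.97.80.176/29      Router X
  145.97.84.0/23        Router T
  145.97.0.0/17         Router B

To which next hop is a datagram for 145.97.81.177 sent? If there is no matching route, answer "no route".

Router B

Routes whose prefix contains 145.97.81.177:
  145.96.0.0/11 (145.96.0.0 - 145.127.255.255) -> Router M
  145.96.0.0/14 (145.96.0.0 - 145.99.255.255) -> Router Z
  145.97.0.0/17 (145.97.0.0 - 145.97.127.255) -> Router B
More-specific entries that do NOT match:
  145.97.81.184/30 (145.97.81.184 - 145.97.81.187) does not contain 145.97.81.177
  145.97.80.176/29 (145.97.80.176 - 145.97.80.183) does not contain 145.97.81.177
  145.97.81.32/27 (145.97.81.32 - 145.97.81.63) does not contain 145.97.81.177
  145.97.82.0/23 (145.97.82.0 - 145.97.83.255) does not contain 145.97.81.177
  145.97.84.0/23 (145.97.84.0 - 145.97.85.255) does not contain 145.97.81.177
  145.97.64.0/20 (145.97.64.0 - 145.97.79.255) does not contain 145.97.81.177
Longest matching prefix is /17 -> next hop Router B.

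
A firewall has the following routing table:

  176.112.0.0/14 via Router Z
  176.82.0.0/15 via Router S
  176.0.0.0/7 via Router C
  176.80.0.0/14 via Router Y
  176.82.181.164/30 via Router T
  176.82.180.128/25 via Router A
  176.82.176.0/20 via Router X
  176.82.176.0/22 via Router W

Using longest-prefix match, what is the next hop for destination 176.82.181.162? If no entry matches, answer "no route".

Router X

Routes whose prefix contains 176.82.181.162:
  176.0.0.0/7 (176.0.0.0 - 177.255.255.255) -> Router C
  176.80.0.0/14 (176.80.0.0 - 176.83.255.255) -> Router Y
  176.82.0.0/15 (176.82.0.0 - 176.83.255.255) -> Router S
  176.82.176.0/20 (176.82.176.0 - 176.82.191.255) -> Router X
More-specific entries that do NOT match:
  176.82.181.164/30 (176.82.181.164 - 176.82.181.167) does not contain 176.82.181.162
  176.82.180.128/25 (176.82.180.128 - 176.82.180.255) does not contain 176.82.181.162
  176.82.176.0/22 (176.82.176.0 - 176.82.179.255) does not contain 176.82.181.162
Longest matching prefix is /20 -> next hop Router X.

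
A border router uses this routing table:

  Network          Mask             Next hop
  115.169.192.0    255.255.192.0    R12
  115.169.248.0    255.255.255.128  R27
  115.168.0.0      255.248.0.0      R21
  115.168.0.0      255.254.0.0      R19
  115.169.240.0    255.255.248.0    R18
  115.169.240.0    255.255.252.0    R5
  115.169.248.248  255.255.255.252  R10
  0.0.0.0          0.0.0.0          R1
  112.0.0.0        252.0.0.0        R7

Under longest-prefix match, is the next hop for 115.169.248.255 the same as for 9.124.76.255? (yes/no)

no

115.169.248.255: longest match 115.169.192.0/18 -> R12
9.124.76.255: longest match 0.0.0.0/0 -> R1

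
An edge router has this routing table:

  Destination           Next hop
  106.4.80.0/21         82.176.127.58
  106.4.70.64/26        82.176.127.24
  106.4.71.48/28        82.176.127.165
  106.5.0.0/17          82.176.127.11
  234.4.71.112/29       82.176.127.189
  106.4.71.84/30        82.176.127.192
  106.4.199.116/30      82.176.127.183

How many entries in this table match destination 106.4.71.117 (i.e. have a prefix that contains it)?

No listed prefix contains 106.4.71.117.
Total matching entries: 0.

0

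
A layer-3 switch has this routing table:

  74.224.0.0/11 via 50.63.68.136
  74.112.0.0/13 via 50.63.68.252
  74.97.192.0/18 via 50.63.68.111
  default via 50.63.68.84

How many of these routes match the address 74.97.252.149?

Prefixes containing 74.97.252.149:
  0.0.0.0/0 (default, matches everything)
  74.97.192.0/18 (74.97.192.0 - 74.97.255.255)
Total matching entries: 2.

2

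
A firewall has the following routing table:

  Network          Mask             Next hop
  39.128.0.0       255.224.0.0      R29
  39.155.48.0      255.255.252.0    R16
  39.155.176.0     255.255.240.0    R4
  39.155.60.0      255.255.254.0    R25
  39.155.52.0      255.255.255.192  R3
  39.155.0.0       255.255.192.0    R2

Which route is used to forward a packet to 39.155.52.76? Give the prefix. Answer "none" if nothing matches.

39.155.0.0/18

Entries matching 39.155.52.76:
  39.128.0.0/11 (39.128.0.0 - 39.159.255.255)
  39.155.0.0/18 (39.155.0.0 - 39.155.63.255)
Most specific is 39.155.0.0/18.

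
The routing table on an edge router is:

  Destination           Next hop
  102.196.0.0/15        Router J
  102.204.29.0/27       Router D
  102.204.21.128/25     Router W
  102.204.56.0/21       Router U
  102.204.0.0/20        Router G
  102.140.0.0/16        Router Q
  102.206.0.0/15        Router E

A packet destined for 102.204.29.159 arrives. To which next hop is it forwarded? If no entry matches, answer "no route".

no route

No entry's prefix contains 102.204.29.159; there is no default route.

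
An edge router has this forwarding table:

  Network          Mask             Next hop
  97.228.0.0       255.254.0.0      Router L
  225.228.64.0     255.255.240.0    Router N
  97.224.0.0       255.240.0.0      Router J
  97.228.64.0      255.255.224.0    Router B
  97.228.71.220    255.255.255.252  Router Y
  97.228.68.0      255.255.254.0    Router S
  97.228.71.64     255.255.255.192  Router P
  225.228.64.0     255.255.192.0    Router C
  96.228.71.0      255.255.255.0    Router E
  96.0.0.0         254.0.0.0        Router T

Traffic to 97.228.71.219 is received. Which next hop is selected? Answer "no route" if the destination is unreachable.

Routes whose prefix contains 97.228.71.219:
  96.0.0.0/7 (96.0.0.0 - 97.255.255.255) -> Router T
  97.224.0.0/12 (97.224.0.0 - 97.239.255.255) -> Router J
  97.228.0.0/15 (97.228.0.0 - 97.229.255.255) -> Router L
  97.228.64.0/19 (97.228.64.0 - 97.228.95.255) -> Router B
More-specific entries that do NOT match:
  97.228.71.220/30 (97.228.71.220 - 97.228.71.223) does not contain 97.228.71.219
  97.228.71.64/26 (97.228.71.64 - 97.228.71.127) does not contain 97.228.71.219
  96.228.71.0/24 (96.228.71.0 - 96.228.71.255) does not contain 97.228.71.219
  97.228.68.0/23 (97.228.68.0 - 97.228.69.255) does not contain 97.228.71.219
  225.228.64.0/20 (225.228.64.0 - 225.228.79.255) does not contain 97.228.71.219
Longest matching prefix is /19 -> next hop Router B.

Router B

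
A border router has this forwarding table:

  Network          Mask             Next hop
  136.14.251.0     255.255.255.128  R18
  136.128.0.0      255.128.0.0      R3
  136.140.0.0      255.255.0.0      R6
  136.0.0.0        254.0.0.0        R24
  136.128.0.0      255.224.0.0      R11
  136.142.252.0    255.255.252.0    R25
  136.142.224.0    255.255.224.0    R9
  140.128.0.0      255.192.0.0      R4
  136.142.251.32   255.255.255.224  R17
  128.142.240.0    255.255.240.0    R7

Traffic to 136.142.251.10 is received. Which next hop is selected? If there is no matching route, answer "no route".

Routes whose prefix contains 136.142.251.10:
  136.0.0.0/7 (136.0.0.0 - 137.255.255.255) -> R24
  136.128.0.0/9 (136.128.0.0 - 136.255.255.255) -> R3
  136.128.0.0/11 (136.128.0.0 - 136.159.255.255) -> R11
  136.142.224.0/19 (136.142.224.0 - 136.142.255.255) -> R9
More-specific entries that do NOT match:
  136.142.251.32/27 (136.142.251.32 - 136.142.251.63) does not contain 136.142.251.10
  136.14.251.0/25 (136.14.251.0 - 136.14.251.127) does not contain 136.142.251.10
  136.142.252.0/22 (136.142.252.0 - 136.142.255.255) does not contain 136.142.251.10
  128.142.240.0/20 (128.142.240.0 - 128.142.255.255) does not contain 136.142.251.10
Longest matching prefix is /19 -> next hop R9.

R9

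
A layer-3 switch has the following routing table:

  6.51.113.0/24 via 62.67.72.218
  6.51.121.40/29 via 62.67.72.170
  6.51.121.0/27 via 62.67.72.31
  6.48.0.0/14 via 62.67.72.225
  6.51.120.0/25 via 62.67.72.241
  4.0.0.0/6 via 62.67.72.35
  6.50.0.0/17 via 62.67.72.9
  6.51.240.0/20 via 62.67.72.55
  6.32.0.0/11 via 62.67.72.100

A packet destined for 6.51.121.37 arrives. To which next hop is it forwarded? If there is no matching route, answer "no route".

Routes whose prefix contains 6.51.121.37:
  4.0.0.0/6 (4.0.0.0 - 7.255.255.255) -> 62.67.72.35
  6.32.0.0/11 (6.32.0.0 - 6.63.255.255) -> 62.67.72.100
  6.48.0.0/14 (6.48.0.0 - 6.51.255.255) -> 62.67.72.225
More-specific entries that do NOT match:
  6.51.121.40/29 (6.51.121.40 - 6.51.121.47) does not contain 6.51.121.37
  6.51.121.0/27 (6.51.121.0 - 6.51.121.31) does not contain 6.51.121.37
  6.51.120.0/25 (6.51.120.0 - 6.51.120.127) does not contain 6.51.121.37
  6.51.113.0/24 (6.51.113.0 - 6.51.113.255) does not contain 6.51.121.37
  6.51.240.0/20 (6.51.240.0 - 6.51.255.255) does not contain 6.51.121.37
  6.50.0.0/17 (6.50.0.0 - 6.50.127.255) does not contain 6.51.121.37
Longest matching prefix is /14 -> next hop 62.67.72.225.

62.67.72.225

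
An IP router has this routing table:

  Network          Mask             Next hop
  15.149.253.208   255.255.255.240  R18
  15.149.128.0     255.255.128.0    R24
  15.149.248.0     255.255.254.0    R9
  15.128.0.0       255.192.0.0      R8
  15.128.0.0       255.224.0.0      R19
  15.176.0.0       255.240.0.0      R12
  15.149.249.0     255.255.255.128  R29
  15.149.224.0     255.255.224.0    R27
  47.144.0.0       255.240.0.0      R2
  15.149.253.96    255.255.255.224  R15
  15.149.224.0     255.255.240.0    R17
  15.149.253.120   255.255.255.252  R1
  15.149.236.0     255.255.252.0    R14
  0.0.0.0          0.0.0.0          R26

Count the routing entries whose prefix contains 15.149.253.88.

5

Prefixes containing 15.149.253.88:
  0.0.0.0/0 (default, matches everything)
  15.128.0.0/10 (15.128.0.0 - 15.191.255.255)
  15.128.0.0/11 (15.128.0.0 - 15.159.255.255)
  15.149.128.0/17 (15.149.128.0 - 15.149.255.255)
  15.149.224.0/19 (15.149.224.0 - 15.149.255.255)
Total matching entries: 5.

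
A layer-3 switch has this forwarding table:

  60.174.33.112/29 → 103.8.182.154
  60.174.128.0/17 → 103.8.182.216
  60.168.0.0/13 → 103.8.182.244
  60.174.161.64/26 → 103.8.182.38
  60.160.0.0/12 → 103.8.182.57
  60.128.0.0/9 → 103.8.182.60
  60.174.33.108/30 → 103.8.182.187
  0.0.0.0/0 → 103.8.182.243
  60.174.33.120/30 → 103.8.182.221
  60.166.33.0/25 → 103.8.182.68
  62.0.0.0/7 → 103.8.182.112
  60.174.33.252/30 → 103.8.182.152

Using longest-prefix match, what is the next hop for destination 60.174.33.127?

Routes whose prefix contains 60.174.33.127:
  0.0.0.0/0 (default, matches everything) -> 103.8.182.243
  60.128.0.0/9 (60.128.0.0 - 60.255.255.255) -> 103.8.182.60
  60.160.0.0/12 (60.160.0.0 - 60.175.255.255) -> 103.8.182.57
  60.168.0.0/13 (60.168.0.0 - 60.175.255.255) -> 103.8.182.244
More-specific entries that do NOT match:
  60.174.33.108/30 (60.174.33.108 - 60.174.33.111) does not contain 60.174.33.127
  60.174.33.120/30 (60.174.33.120 - 60.174.33.123) does not contain 60.174.33.127
  60.174.33.252/30 (60.174.33.252 - 60.174.33.255) does not contain 60.174.33.127
  60.174.33.112/29 (60.174.33.112 - 60.174.33.119) does not contain 60.174.33.127
  60.174.161.64/26 (60.174.161.64 - 60.174.161.127) does not contain 60.174.33.127
  60.166.33.0/25 (60.166.33.0 - 60.166.33.127) does not contain 60.174.33.127
  60.174.128.0/17 (60.174.128.0 - 60.174.255.255) does not contain 60.174.33.127
Longest matching prefix is /13 -> next hop 103.8.182.244.

103.8.182.244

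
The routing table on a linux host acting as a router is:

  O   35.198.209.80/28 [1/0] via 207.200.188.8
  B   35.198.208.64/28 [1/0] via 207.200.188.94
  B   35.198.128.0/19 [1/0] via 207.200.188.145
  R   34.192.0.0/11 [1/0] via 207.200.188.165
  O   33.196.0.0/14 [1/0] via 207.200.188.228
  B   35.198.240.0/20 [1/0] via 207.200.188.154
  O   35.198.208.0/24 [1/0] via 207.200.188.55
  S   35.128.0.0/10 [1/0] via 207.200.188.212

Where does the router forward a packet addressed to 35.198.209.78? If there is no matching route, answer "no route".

No entry's prefix contains 35.198.209.78; there is no default route.

no route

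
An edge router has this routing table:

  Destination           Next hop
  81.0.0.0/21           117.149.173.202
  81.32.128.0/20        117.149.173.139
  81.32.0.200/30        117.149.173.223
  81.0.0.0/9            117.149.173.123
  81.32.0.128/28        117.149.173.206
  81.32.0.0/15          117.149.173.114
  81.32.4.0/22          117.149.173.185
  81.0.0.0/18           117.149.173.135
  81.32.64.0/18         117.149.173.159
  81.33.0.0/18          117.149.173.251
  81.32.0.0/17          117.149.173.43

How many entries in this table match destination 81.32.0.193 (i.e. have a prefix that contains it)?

Prefixes containing 81.32.0.193:
  81.0.0.0/9 (81.0.0.0 - 81.127.255.255)
  81.32.0.0/15 (81.32.0.0 - 81.33.255.255)
  81.32.0.0/17 (81.32.0.0 - 81.32.127.255)
Total matching entries: 3.

3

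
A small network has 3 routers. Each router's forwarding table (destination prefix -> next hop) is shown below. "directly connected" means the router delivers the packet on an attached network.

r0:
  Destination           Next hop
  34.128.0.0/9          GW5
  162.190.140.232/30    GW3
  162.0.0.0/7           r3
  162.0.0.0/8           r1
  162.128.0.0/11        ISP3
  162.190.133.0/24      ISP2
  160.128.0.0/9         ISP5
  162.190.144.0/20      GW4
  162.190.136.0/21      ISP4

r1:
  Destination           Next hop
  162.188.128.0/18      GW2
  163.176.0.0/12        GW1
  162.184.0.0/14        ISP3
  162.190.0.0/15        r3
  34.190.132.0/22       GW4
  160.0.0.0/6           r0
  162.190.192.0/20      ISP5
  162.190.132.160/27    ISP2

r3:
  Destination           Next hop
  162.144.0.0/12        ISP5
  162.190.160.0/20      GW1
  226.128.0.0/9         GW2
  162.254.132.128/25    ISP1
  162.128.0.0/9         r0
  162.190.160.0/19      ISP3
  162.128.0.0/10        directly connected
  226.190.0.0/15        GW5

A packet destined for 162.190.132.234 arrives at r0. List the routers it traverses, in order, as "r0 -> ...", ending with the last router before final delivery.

r0 -> r1 -> r3

At r0: longest match for 162.190.132.234 is 162.0.0.0/8 -> r1
At r1: longest match for 162.190.132.234 is 162.190.0.0/15 -> r3
At r3: longest match for 162.190.132.234 is 162.128.0.0/10 -> directly connected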